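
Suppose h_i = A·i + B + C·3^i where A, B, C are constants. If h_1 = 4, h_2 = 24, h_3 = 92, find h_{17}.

516560580

Plug in i = 1, 2, 3: A + B + 3C = 4; 2A + B + 9C = 24; 3A + B + 27C = 92.
Subtracting the first from the second: A + 6C = 20.
Subtracting the second from the third: A + 18C = 68.
Solving: C = 4, A = -4, then B = -4.
Hence h_{17} = -4·17 + (-4) + 4·129140163 = 516560580.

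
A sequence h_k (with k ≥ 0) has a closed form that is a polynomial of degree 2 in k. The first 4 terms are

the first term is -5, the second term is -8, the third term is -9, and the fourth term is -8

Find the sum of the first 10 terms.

55

1st diffs: -3, -1, 1.
2nd diffs: 2, 2 (constant).
Newton forward-difference form: h_k = -5 + (-3)·C(k,1) + 2·C(k,2).
Continuing: …, -5, 0, 7, 16, …, h_9 = 40.
Summing k = 0..9 (10 terms) gives 55.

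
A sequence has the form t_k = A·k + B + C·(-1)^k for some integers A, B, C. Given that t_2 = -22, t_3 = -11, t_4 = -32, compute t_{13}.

The three given values yield: 2A + B + C = -22; 3A + B - C = -11; 4A + B + C = -32.
Subtracting the first from the second: A - 2C = 11.
Subtracting the second from the third: A + 2C = -21.
Solving: C = -8, A = -5, then B = -4.
Therefore t_{13} = -65 + (-4) + (-8)·(-1) = -61.

-61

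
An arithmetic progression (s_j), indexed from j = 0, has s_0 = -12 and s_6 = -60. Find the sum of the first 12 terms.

-672

Common difference d = (-60 - (-12)) / (6 - 0) = -8.
s_j = -12 + (j - 0)·(-8).
s_{11} = -100; S = 12·(-12 + (-100))/2 = -672.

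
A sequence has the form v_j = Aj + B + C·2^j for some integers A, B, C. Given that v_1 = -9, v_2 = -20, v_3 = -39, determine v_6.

Write the equations: A + B + 2C = -9; 2A + B + 4C = -20; 3A + B + 8C = -39.
Subtracting the first from the second: A + 2C = -11.
Subtracting the second from the third: A + 4C = -19.
Solving: C = -4, A = -3, then B = 2.
Hence v_6 = -3·6 + 2 + (-4)·64 = -272.

-272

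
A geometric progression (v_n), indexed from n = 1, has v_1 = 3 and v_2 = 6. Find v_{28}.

Common ratio r = 2.
v_n = 3·2^(n-1).
v_{28} = 3·2^27 = 402653184.

402653184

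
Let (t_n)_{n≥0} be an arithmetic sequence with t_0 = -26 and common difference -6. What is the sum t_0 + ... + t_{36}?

-4958

t_n = -26 + (n - 0)·(-6).
t_{36} = -242; S = 37·(-26 + (-242))/2 = -4958.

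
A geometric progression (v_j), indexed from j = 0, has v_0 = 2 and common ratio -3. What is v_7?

v_j = 2·(-3)^(j-0).
v_7 = 2·(-3)^7 = -4374.

-4374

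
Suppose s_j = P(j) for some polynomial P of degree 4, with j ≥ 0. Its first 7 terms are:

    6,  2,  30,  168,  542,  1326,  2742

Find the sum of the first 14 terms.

1st diffs: -4, 28, 138, 374, 784, 1416.
2nd diffs: 32, 110, 236, 410, 632.
3rd diffs: 78, 126, 174, 222.
4th diffs: 48, 48, 48 (constant).
Newton forward-difference form: s_j = 6 + (-4)·C(j,1) + 32·C(j,2) + 78·C(j,3) + 48·C(j,4).
Continuing: …, 5060, 8598, 13722, 20846, …, s_{13} = 59078.
Summing j = 0..13 (14 terms) gives 185542.

185542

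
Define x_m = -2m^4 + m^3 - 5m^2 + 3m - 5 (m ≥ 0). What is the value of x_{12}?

x_{12} = -2·12^4 + 1·12^3 - 5·12^2 + 3·12 - 5 = -40433.

-40433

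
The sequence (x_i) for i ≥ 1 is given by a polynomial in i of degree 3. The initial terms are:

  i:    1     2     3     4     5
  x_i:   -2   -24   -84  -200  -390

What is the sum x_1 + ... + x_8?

1st diffs: -22, -60, -116, -190.
2nd diffs: -38, -56, -74.
3rd diffs: -18, -18 (constant).
Newton forward-difference form: x_i = -2 + (-22)·C(i-1,1) + (-38)·C(i-1,2) + (-18)·C(i-1,3).
Continuing: -672, -1064, -1584.
Summing i = 1..8 (8 terms) gives -4020.

-4020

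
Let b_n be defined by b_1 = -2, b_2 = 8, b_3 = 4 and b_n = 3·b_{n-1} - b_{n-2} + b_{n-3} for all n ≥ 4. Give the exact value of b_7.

Compute successive terms:
b_4 = 2, b_5 = 10, b_6 = 32, b_7 = 88.

88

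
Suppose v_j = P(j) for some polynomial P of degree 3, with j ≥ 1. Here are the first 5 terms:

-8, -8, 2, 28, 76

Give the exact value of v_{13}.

1972

1st diffs: 0, 10, 26, 48.
2nd diffs: 10, 16, 22.
3rd diffs: 6, 6 (constant).
Newton forward-difference form: v_j = -8 + 10·C(j-1,2) + 6·C(j-1,3).
At j = 13: j-1 = 12, so v_{13} = -8 + 660 + 1320 = 1972.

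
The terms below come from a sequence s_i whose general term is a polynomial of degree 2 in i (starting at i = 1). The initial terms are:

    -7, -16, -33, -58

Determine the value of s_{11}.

-457

1st diffs: -9, -17, -25.
2nd diffs: -8, -8 (constant).
Newton forward-difference form: s_i = -7 + (-9)·C(i-1,1) + (-8)·C(i-1,2).
At i = 11: i-1 = 10, so s_{11} = -7 - 90 - 360 = -457.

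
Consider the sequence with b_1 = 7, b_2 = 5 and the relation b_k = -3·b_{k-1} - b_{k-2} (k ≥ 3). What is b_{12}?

135910

Compute successive terms:
b_3 = -22  b_4 = 61  b_5 = -161  b_6 = 422  b_7 = -1105  b_8 = 2893  b_9 = -7574  b_{10} = 19829  b_{11} = -51913  b_{12} = 135910.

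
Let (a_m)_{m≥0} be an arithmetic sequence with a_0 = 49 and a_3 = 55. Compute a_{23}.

Common difference d = (55 - 49) / (3 - 0) = 2.
a_m = 49 + (m - 0)·2.
a_{23} = 49 + 23·2 = 95.

95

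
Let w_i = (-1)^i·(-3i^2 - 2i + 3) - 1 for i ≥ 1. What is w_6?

-118

(-1)^6 = 1; -3i^2 - 2i + 3 at i=6 is -117; so w_6 = -118.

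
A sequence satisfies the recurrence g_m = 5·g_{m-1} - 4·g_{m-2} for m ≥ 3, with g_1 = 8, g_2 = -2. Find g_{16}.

-3579139402

Applying the relation repeatedly:
g_3 = -42;  g_4 = -202;  g_5 = -842;  …;  g_{13} = -55924042;  g_{14} = -223696202;  g_{15} = -894784842;  g_{16} = -3579139402.
(Characteristic roots are 4 and 1.)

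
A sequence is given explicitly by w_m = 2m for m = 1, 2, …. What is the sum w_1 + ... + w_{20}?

420

Over m = 1..20: Σm = 210.
Total = (2)·210 = 420.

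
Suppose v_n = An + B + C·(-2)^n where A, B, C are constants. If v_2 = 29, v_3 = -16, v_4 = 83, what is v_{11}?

-8152

Plug in n = 2, 3, 4: 2A + B + 4C = 29; 3A + B - 8C = -16; 4A + B + 16C = 83.
Subtracting the first from the second: A - 12C = -45.
Subtracting the second from the third: A + 24C = 99.
Solving: C = 4, A = 3, then B = 7.
Therefore v_{11} = 33 + 7 + 4·(-2048) = -8152.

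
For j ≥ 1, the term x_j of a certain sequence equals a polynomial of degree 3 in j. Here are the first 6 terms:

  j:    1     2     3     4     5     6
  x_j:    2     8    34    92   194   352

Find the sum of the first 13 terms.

14794

1st diffs: 6, 26, 58, 102, 158.
2nd diffs: 20, 32, 44, 56.
3rd diffs: 12, 12, 12 (constant).
Newton forward-difference form: x_j = 2 + 6·C(j-1,1) + 20·C(j-1,2) + 12·C(j-1,3).
Continuing: …, 578, 884, 1282, 1784, …, x_{13} = 4034.
Summing j = 1..13 (13 terms) gives 14794.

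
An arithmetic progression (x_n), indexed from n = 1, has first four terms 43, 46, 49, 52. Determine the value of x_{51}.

Common difference d = 3.
x_n = 43 + (n - 1)·3.
x_{51} = 43 + 50·3 = 193.

193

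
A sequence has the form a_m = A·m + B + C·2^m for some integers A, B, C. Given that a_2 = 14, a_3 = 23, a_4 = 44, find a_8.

752

Plug in m = 2, 3, 4: 2A + B + 4C = 14; 3A + B + 8C = 23; 4A + B + 16C = 44.
Subtracting the first from the second: A + 4C = 9.
Subtracting the second from the third: A + 8C = 21.
Solving: C = 3, A = -3, then B = 8.
So a_m = -3·m + 8 + 3·2^m; at m=8 this is 752.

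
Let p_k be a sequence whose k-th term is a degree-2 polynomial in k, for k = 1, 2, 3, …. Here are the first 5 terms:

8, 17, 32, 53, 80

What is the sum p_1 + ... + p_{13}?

1st diffs: 9, 15, 21, 27.
2nd diffs: 6, 6, 6 (constant).
Newton forward-difference form: p_k = 8 + 9·C(k-1,1) + 6·C(k-1,2).
Continuing: …, 113, 152, 197, 248, …, p_{13} = 512.
Summing k = 1..13 (13 terms) gives 2522.

2522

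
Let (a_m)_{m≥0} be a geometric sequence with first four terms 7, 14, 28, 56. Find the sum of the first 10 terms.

7161

Common ratio r = 2.
a_m = 7·2^(m-0).
S = 7·(2^10 - 1)/(2 - 1) = 7·(1024 - 1)/(1) = 7161.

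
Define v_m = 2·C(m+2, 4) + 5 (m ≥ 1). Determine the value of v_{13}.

2735

C(15, 4) = 1365, so v_{13} = 2735.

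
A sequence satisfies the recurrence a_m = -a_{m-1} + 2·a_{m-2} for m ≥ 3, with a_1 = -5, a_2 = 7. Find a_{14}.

32767

Step forward from the initial values:
a_3 = -17;  a_4 = 31;  a_5 = -65;  …;  a_{11} = -4097;  a_{12} = 8191;  a_{13} = -16385;  a_{14} = 32767.
(Characteristic roots are 1 and -2.)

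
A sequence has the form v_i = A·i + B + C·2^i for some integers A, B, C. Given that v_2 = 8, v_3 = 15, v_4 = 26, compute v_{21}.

At i = 2, 3, 4: 2A + B + 4C = 8; 3A + B + 8C = 15; 4A + B + 16C = 26.
Subtracting the first from the second: A + 4C = 7.
Subtracting the second from the third: A + 8C = 11.
Solving: C = 1, A = 3, then B = -2.
Therefore v_{21} = 63 + (-2) + 1·2097152 = 2097213.

2097213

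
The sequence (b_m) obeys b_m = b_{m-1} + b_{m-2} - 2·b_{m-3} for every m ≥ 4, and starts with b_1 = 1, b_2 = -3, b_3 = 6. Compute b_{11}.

Iterate the recurrence:
b_4 = 1  b_5 = 13  b_6 = 2  b_7 = 13  b_8 = -11  b_9 = -2  b_{10} = -39  b_{11} = -19.

-19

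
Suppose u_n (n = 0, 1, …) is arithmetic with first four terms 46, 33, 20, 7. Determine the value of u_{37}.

-435

Common difference d = -13.
u_n = 46 + (n - 0)·(-13).
u_{37} = 46 + 37·(-13) = -435.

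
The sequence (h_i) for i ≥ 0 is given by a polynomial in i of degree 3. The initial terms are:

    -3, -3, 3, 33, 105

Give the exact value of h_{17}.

1st diffs: 0, 6, 30, 72.
2nd diffs: 6, 24, 42.
3rd diffs: 18, 18 (constant).
So h_i = 3i^3 - 6i^2 + 3i - 3.
Evaluating at i = 17 gives h_{17} = 13053.

13053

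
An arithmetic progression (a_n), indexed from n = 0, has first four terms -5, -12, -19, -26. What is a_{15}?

-110

Common difference d = -7.
a_n = -5 + (n - 0)·(-7).
a_{15} = -5 + 15·(-7) = -110.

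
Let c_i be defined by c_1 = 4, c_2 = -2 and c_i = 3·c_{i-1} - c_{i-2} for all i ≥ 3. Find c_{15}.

Step forward from the initial values:
c_3 = -10, c_4 = -28, c_5 = -74, …, c_{12} = -62482, c_{13} = -163580, c_{14} = -428258, c_{15} = -1121194.

-1121194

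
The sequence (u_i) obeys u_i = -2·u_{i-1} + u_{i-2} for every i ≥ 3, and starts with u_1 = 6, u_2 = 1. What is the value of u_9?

Iterate the recurrence:
u_3 = 4  u_4 = -7  u_5 = 18  u_6 = -43  u_7 = 104  u_8 = -251  u_9 = 606.

606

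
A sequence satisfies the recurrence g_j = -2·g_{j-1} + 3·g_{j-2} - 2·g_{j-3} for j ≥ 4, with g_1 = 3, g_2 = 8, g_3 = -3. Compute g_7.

-715

Compute successive terms:
g_4 = 24; g_5 = -73; g_6 = 224; g_7 = -715.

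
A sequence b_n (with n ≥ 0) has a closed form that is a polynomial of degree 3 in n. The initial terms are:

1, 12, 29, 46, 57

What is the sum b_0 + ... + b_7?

1st diffs: 11, 17, 17, 11.
2nd diffs: 6, 0, -6.
3rd diffs: -6, -6 (constant).
Newton forward-difference form: b_n = 1 + 11·C(n,1) + 6·C(n,2) + (-6)·C(n,3).
Continuing: 56, 37, -6.
Summing n = 0..7 (8 terms) gives 232.

232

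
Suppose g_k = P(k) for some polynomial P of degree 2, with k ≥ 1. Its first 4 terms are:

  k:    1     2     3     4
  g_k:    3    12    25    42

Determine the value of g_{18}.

1st diffs: 9, 13, 17.
2nd diffs: 4, 4 (constant).
Newton forward-difference form: g_k = 3 + 9·C(k-1,1) + 4·C(k-1,2).
At k = 18: k-1 = 17, so g_{18} = 3 + 153 + 544 = 700.

700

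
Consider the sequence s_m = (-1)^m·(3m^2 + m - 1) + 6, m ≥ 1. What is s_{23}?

-1603

(-1)^23 = -1; 3m^2 + m - 1 at m=23 is 1609; so s_{23} = -1603.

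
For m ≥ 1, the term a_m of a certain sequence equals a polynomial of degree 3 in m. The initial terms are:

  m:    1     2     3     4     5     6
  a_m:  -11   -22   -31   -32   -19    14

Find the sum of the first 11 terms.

1584

1st diffs: -11, -9, -1, 13, 33.
2nd diffs: 2, 8, 14, 20.
3rd diffs: 6, 6, 6 (constant).
Newton forward-difference form: a_m = -11 + (-11)·C(m-1,1) + 2·C(m-1,2) + 6·C(m-1,3).
Continuing: …, 73, 164, 293, 466, …, a_{11} = 689.
Summing m = 1..11 (11 terms) gives 1584.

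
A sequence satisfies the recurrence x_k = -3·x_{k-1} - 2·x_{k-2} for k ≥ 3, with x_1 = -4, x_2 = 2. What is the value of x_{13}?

Compute successive terms:
x_3 = 2  x_4 = -10  x_5 = 26  …  x_{10} = -1018  x_{11} = 2042  x_{12} = -4090  x_{13} = 8186.
(Characteristic roots are -1 and -2.)

8186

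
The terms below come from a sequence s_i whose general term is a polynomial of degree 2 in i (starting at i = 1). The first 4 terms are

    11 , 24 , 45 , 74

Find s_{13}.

695

1st diffs: 13, 21, 29.
2nd diffs: 8, 8 (constant).
Newton forward-difference form: s_i = 11 + 13·C(i-1,1) + 8·C(i-1,2).
At i = 13: i-1 = 12, so s_{13} = 11 + 156 + 528 = 695.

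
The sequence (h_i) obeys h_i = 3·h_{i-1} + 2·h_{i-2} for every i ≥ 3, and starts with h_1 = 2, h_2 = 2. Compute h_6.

434

Compute successive terms:
h_3 = 10  h_4 = 34  h_5 = 122  h_6 = 434.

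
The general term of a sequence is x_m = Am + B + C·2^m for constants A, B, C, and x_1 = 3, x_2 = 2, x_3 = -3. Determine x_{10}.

-2014

Write the equations: A + B + 2C = 3; 2A + B + 4C = 2; 3A + B + 8C = -3.
Subtracting the first from the second: A + 2C = -1.
Subtracting the second from the third: A + 4C = -5.
Solving: C = -2, A = 3, then B = 4.
So x_m = 3·m + 4 + (-2)·2^m; at m=10 this is -2014.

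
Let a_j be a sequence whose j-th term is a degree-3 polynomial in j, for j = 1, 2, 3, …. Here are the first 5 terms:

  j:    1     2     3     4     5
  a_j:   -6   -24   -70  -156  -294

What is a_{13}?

-4710

1st diffs: -18, -46, -86, -138.
2nd diffs: -28, -40, -52.
3rd diffs: -12, -12 (constant).
So a_j = -2j^3 - 2j^2 + 2j - 4.
Evaluating at j = 13 gives a_{13} = -4710.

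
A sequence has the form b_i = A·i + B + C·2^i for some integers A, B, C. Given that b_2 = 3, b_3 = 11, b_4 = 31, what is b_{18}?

786359

Plug in i = 2, 3, 4: 2A + B + 4C = 3; 3A + B + 8C = 11; 4A + B + 16C = 31.
Subtracting the first from the second: A + 4C = 8.
Subtracting the second from the third: A + 8C = 20.
Solving: C = 3, A = -4, then B = -1.
Hence b_{18} = -4·18 + (-1) + 3·262144 = 786359.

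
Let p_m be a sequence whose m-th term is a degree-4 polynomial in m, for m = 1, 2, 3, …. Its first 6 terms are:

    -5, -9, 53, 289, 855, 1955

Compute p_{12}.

1st diffs: -4, 62, 236, 566, 1100.
2nd diffs: 66, 174, 330, 534.
3rd diffs: 108, 156, 204.
4th diffs: 48, 48 (constant).
Newton forward-difference form: p_m = -5 + (-4)·C(m-1,1) + 66·C(m-1,2) + 108·C(m-1,3) + 48·C(m-1,4).
At m = 12: m-1 = 11, so p_{12} = -5 - 44 + 3630 + 17820 + 15840 = 37241.

37241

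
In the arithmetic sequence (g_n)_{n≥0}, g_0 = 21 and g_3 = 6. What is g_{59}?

-274

Common difference d = (6 - 21) / (3 - 0) = -5.
g_n = 21 + (n - 0)·(-5).
g_{59} = 21 + 59·(-5) = -274.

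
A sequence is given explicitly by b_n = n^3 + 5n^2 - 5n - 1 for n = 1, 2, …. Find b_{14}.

3653

b_{14} = 1·14^3 + 5·14^2 - 5·14 - 1 = 3653.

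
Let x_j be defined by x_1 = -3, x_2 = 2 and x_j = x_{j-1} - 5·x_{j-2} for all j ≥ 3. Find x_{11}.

-2038

Compute successive terms:
x_3 = 17  x_4 = 7  x_5 = -78  x_6 = -113  x_7 = 277  x_8 = 842  x_9 = -543  x_{10} = -4753  x_{11} = -2038.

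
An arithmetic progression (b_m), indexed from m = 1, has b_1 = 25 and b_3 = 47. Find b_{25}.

Common difference d = (47 - 25) / (3 - 1) = 11.
b_m = 25 + (m - 1)·11.
b_{25} = 25 + 24·11 = 289.

289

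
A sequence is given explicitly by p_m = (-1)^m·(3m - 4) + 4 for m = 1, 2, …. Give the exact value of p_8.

24

(-1)^8 = 1; 3m - 4 at m=8 is 20; so p_8 = 24.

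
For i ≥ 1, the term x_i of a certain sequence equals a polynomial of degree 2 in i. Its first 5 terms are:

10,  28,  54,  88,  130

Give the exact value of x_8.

304

1st diffs: 18, 26, 34, 42.
2nd diffs: 8, 8, 8 (constant).
Newton forward-difference form: x_i = 10 + 18·C(i-1,1) + 8·C(i-1,2).
At i = 8: i-1 = 7, so x_8 = 10 + 126 + 168 = 304.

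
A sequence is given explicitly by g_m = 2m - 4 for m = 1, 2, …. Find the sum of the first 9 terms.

54

Over m = 1..9: Σm = 45.
Total = (2)·45 + (-4)·9 = 54.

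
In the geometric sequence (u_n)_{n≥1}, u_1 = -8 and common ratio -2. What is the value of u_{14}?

65536

u_n = (-8)·(-2)^(n-1).
u_{14} = (-8)·(-2)^13 = 65536.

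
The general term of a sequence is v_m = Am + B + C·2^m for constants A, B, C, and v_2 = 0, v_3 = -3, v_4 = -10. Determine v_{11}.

At m = 2, 3, 4: 2A + B + 4C = 0; 3A + B + 8C = -3; 4A + B + 16C = -10.
Subtracting the first from the second: A + 4C = -3.
Subtracting the second from the third: A + 8C = -7.
Solving: C = -1, A = 1, then B = 2.
Hence v_{11} = 1·11 + 2 + (-1)·2048 = -2035.

-2035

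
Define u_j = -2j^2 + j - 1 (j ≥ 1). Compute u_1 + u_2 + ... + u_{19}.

-4769

Over j = 1..19: Σj = 190, Σj² = 2470.
Total = (-2)·2470 + (1)·190 + (-1)·19 = -4769.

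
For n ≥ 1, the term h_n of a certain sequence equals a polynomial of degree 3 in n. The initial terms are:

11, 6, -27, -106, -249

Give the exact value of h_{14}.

1st diffs: -5, -33, -79, -143.
2nd diffs: -28, -46, -64.
3rd diffs: -18, -18 (constant).
So h_n = -3n^3 + 4n^2 + 4n + 6.
Evaluating at n = 14 gives h_{14} = -7386.

-7386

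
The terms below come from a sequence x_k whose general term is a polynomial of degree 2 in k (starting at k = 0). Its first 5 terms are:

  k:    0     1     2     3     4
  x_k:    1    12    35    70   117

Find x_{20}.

1st diffs: 11, 23, 35, 47.
2nd diffs: 12, 12, 12 (constant).
Newton forward-difference form: x_k = 1 + 11·C(k,1) + 12·C(k,2).
At k = 20: k = 20, so x_{20} = 1 + 220 + 2280 = 2501.

2501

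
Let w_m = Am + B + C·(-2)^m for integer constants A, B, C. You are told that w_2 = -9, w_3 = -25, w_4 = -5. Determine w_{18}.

At m = 2, 3, 4: 2A + B + 4C = -9; 3A + B - 8C = -25; 4A + B + 16C = -5.
Subtracting the first from the second: A - 12C = -16.
Subtracting the second from the third: A + 24C = 20.
Solving: C = 1, A = -4, then B = -5.
Hence w_{18} = -4·18 + (-5) + 1·262144 = 262067.

262067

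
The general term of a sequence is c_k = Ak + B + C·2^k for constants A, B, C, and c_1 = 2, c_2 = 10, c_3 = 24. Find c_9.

The three given values yield: A + B + 2C = 2; 2A + B + 4C = 10; 3A + B + 8C = 24.
Subtracting the first from the second: A + 2C = 8.
Subtracting the second from the third: A + 4C = 14.
Solving: C = 3, A = 2, then B = -6.
So c_k = 2·k + (-6) + 3·2^k; at k=9 this is 1548.

1548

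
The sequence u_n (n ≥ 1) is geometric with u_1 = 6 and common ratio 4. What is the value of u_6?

6144

u_n = 6·4^(n-1).
u_6 = 6·4^5 = 6144.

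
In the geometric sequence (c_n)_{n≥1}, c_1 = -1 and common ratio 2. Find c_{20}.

-524288

c_n = (-1)·2^(n-1).
c_{20} = (-1)·2^19 = -524288.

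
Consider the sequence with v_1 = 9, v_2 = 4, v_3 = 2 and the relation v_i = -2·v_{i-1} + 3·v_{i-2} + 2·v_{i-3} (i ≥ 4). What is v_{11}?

-24986

Step forward from the initial values:
v_4 = 26, v_5 = -38, v_6 = 158, v_7 = -378, v_8 = 1154, v_9 = -3126, v_{10} = 8958, v_{11} = -24986.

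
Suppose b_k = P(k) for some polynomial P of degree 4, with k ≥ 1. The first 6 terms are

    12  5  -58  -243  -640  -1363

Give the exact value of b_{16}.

1st diffs: -7, -63, -185, -397, -723.
2nd diffs: -56, -122, -212, -326.
3rd diffs: -66, -90, -114.
4th diffs: -24, -24 (constant).
Newton forward-difference form: b_k = 12 + (-7)·C(k-1,1) + (-56)·C(k-1,2) + (-66)·C(k-1,3) + (-24)·C(k-1,4).
At k = 16: k-1 = 15, so b_{16} = 12 - 105 - 5880 - 30030 - 32760 = -68763.

-68763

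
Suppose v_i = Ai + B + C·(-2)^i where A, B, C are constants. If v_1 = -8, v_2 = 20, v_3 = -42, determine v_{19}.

-2621474

The three given values yield: A + B - 2C = -8; 2A + B + 4C = 20; 3A + B - 8C = -42.
Subtracting the first from the second: A + 6C = 28.
Subtracting the second from the third: A - 12C = -62.
Solving: C = 5, A = -2, then B = 4.
Hence v_{19} = -2·19 + 4 + 5·(-524288) = -2621474.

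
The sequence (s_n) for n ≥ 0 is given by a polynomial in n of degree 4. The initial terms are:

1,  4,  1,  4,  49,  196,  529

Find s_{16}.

1st diffs: 3, -3, 3, 45, 147, 333.
2nd diffs: -6, 6, 42, 102, 186.
3rd diffs: 12, 36, 60, 84.
4th diffs: 24, 24, 24 (constant).
So s_n = n^4 - 4n^3 + 2n^2 + 4n + 1.
Evaluating at n = 16 gives s_{16} = 49729.

49729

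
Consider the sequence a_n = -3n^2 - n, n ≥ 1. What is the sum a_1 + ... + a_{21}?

-10164

Over n = 1..21: Σn = 231, Σn² = 3311.
Total = (-3)·3311 + (-1)·231 = -10164.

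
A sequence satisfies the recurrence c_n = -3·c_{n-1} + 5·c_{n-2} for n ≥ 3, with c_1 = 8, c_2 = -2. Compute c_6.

-2762

c_3 = 46, c_4 = -148, c_5 = 674, c_6 = -2762.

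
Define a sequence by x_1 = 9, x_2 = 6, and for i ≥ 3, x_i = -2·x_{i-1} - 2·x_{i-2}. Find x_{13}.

-576

Iterate the recurrence:
x_3 = -30;  x_4 = 48;  x_5 = -36;  …;  x_{10} = 96;  x_{11} = -480;  x_{12} = 768;  x_{13} = -576.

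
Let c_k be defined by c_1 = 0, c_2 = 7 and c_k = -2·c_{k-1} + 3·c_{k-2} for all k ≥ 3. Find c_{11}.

-103334

Step forward from the initial values:
c_3 = -14, c_4 = 49, c_5 = -140, c_6 = 427, c_7 = -1274, c_8 = 3829, c_9 = -11480, c_{10} = 34447, c_{11} = -103334.
(Characteristic roots are 1 and -3.)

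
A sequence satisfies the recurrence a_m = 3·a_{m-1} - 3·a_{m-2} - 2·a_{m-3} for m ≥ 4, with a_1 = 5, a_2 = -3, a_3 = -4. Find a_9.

Step forward from the initial values:
a_4 = -13, a_5 = -21, a_6 = -16, a_7 = 41, a_8 = 213, a_9 = 548.

548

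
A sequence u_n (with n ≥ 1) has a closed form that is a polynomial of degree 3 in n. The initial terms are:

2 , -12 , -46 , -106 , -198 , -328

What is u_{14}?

1st diffs: -14, -34, -60, -92, -130.
2nd diffs: -20, -26, -32, -38.
3rd diffs: -6, -6, -6 (constant).
Newton forward-difference form: u_n = 2 + (-14)·C(n-1,1) + (-20)·C(n-1,2) + (-6)·C(n-1,3).
At n = 14: n-1 = 13, so u_{14} = 2 - 182 - 1560 - 1716 = -3456.

-3456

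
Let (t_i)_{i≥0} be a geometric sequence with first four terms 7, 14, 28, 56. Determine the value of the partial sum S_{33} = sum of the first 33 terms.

Common ratio r = 2.
t_i = 7·2^(i-0).
S = 7·(2^33 - 1)/(2 - 1) = 7·(8589934592 - 1)/(1) = 60129542137.

60129542137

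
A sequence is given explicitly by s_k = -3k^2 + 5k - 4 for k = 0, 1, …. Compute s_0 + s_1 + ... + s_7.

-312

Over k = 0..7: Σk = 28, Σk² = 140.
Total = (-3)·140 + (5)·28 + (-4)·8 = -312.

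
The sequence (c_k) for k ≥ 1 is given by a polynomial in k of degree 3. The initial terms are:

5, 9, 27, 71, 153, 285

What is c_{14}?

4581

1st diffs: 4, 18, 44, 82, 132.
2nd diffs: 14, 26, 38, 50.
3rd diffs: 12, 12, 12 (constant).
So c_k = 2k^3 - 5k^2 + 5k + 3.
Evaluating at k = 14 gives c_{14} = 4581.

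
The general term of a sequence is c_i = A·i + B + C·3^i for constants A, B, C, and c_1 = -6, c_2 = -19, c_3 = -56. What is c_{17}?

Plug in i = 1, 2, 3: A + B + 3C = -6; 2A + B + 9C = -19; 3A + B + 27C = -56.
Subtracting the first from the second: A + 6C = -13.
Subtracting the second from the third: A + 18C = -37.
Solving: C = -2, A = -1, then B = 1.
Hence c_{17} = -1·17 + 1 + (-2)·129140163 = -258280342.

-258280342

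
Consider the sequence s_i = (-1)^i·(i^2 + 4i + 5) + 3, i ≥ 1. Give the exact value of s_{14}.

(-1)^14 = 1; i^2 + 4i + 5 at i=14 is 257; so s_{14} = 260.

260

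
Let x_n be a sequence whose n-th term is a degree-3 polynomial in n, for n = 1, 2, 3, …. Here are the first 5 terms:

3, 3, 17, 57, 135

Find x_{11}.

2073

1st diffs: 0, 14, 40, 78.
2nd diffs: 14, 26, 38.
3rd diffs: 12, 12 (constant).
Newton forward-difference form: x_n = 3 + 14·C(n-1,2) + 12·C(n-1,3).
At n = 11: n-1 = 10, so x_{11} = 3 + 630 + 1440 = 2073.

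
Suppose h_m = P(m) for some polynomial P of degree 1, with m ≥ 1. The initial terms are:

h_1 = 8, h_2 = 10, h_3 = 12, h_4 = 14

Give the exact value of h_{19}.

1st diffs: 2, 2, 2 (constant).
So h_m = 2m + 6.
Evaluating at m = 19 gives h_{19} = 44.

44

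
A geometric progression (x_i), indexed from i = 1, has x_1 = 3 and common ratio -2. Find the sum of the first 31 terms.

x_i = 3·(-2)^(i-1).
S = 3·((-2)^31 - 1)/(-2 - 1) = 3·(-2147483648 - 1)/(-3) = 2147483649.

2147483649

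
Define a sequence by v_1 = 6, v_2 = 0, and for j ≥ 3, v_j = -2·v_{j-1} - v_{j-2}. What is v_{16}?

84

Step forward from the initial values:
v_3 = -6; v_4 = 12; v_5 = -18; …; v_{13} = -66; v_{14} = 72; v_{15} = -78; v_{16} = 84.
(Characteristic roots are -1 and -1.)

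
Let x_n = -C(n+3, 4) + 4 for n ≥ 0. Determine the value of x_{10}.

-711

C(13, 4) = 715, so x_{10} = -711.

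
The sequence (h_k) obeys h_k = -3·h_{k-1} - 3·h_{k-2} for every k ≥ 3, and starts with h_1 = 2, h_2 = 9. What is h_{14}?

Iterate the recurrence:
h_3 = -33  h_4 = 72  h_5 = -117  …  h_{11} = 3159  h_{12} = -3645  h_{13} = 1458  h_{14} = 6561.

6561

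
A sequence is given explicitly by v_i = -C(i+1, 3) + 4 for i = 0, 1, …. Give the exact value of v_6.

-31

C(7, 3) = 35, so v_6 = -31.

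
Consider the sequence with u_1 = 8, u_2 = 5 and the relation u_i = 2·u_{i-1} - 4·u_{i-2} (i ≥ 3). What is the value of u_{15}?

-90112

Applying the relation repeatedly:
u_3 = -22; u_4 = -64; u_5 = -40; …; u_{12} = 11264; u_{13} = 32768; u_{14} = 20480; u_{15} = -90112.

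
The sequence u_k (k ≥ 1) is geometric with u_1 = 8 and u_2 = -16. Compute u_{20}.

-4194304

Common ratio r = -2.
u_k = 8·(-2)^(k-1).
u_{20} = 8·(-2)^19 = -4194304.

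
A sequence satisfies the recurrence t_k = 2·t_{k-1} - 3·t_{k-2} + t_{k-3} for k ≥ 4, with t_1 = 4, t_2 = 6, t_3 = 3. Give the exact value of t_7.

Applying the relation repeatedly:
t_4 = -8;  t_5 = -19;  t_6 = -11;  t_7 = 27.

27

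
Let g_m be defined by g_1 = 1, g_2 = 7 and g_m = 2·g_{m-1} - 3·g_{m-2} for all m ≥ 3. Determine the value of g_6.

Compute successive terms:
g_3 = 11, g_4 = 1, g_5 = -31, g_6 = -65.

-65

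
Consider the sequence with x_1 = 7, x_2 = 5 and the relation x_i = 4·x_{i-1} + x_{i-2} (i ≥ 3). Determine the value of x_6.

2029

Iterate the recurrence:
x_3 = 27, x_4 = 113, x_5 = 479, x_6 = 2029.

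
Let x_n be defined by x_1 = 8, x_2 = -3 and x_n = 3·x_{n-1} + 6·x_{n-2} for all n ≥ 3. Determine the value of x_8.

Compute successive terms:
x_3 = 39;  x_4 = 99;  x_5 = 531;  x_6 = 2187;  x_7 = 9747;  x_8 = 42363.

42363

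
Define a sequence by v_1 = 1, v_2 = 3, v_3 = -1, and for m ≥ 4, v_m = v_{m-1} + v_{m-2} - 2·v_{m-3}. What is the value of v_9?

-5

Step forward from the initial values:
v_4 = 0; v_5 = -7; v_6 = -5; v_7 = -12; v_8 = -3; v_9 = -5.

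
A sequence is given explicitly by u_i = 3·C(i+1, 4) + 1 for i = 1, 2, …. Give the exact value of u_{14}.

4096

C(15, 4) = 1365, so u_{14} = 4096.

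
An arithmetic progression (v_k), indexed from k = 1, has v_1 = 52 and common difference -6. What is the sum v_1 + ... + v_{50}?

v_k = 52 + (k - 1)·(-6).
v_{50} = -242; S = 50·(52 + (-242))/2 = -4750.

-4750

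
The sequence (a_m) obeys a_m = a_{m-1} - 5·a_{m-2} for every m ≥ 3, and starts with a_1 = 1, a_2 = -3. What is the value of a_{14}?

62157

Step forward from the initial values:
a_3 = -8, a_4 = 7, a_5 = 47, …, a_{11} = -1913, a_{12} = -13148, a_{13} = -3583, a_{14} = 62157.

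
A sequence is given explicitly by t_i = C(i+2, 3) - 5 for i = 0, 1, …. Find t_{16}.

C(18, 3) = 816, so t_{16} = 811.

811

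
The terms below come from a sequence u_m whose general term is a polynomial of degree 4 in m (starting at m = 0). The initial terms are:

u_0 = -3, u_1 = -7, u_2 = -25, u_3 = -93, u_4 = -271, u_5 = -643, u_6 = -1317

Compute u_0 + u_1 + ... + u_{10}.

1st diffs: -4, -18, -68, -178, -372, -674.
2nd diffs: -14, -50, -110, -194, -302.
3rd diffs: -36, -60, -84, -108.
4th diffs: -24, -24, -24 (constant).
Newton forward-difference form: u_m = -3 + (-4)·C(m,1) + (-14)·C(m,2) + (-36)·C(m,3) + (-24)·C(m,4).
Continuing: -2425, -4123, -6591, -10033.
Summing m = 0..10 (11 terms) gives -25531.

-25531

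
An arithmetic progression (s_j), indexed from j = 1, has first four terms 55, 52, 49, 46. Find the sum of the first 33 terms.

Common difference d = -3.
s_j = 55 + (j - 1)·(-3).
s_{33} = -41; S = 33·(55 + (-41))/2 = 231.

231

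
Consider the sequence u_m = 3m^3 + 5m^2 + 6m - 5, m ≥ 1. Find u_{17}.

u_{17} = 3·17^3 + 5·17^2 + 6·17 - 5 = 16281.

16281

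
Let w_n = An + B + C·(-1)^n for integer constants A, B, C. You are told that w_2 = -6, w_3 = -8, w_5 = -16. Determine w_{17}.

-64

Plug in n = 2, 3, 5: 2A + B + C = -6; 3A + B - C = -8; 5A + B - C = -16.
Subtracting the first from the second: A - 2C = -2.
Subtracting the second from the third: 2A = -8.
Solving: C = -1, A = -4, then B = 3.
Hence w_{17} = -4·17 + 3 + (-1)·(-1) = -64.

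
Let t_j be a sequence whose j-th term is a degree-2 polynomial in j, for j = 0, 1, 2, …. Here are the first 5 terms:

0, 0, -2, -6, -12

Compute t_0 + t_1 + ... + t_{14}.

-910

1st diffs: 0, -2, -4, -6.
2nd diffs: -2, -2, -2 (constant).
So t_j = -j^2 + j.
Continuing: …, -20, -30, -42, -56, …, t_{14} = -182.
Summing j = 0..14 (15 terms) gives -910.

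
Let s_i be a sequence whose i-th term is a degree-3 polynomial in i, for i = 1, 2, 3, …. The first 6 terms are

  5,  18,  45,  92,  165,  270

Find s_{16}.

1st diffs: 13, 27, 47, 73, 105.
2nd diffs: 14, 20, 26, 32.
3rd diffs: 6, 6, 6 (constant).
So s_i = i^3 + i^2 + 3i.
Evaluating at i = 16 gives s_{16} = 4400.

4400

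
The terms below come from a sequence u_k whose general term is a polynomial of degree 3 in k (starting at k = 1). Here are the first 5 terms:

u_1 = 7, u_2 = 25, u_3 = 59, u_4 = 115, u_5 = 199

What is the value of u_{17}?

1st diffs: 18, 34, 56, 84.
2nd diffs: 16, 22, 28.
3rd diffs: 6, 6 (constant).
Newton forward-difference form: u_k = 7 + 18·C(k-1,1) + 16·C(k-1,2) + 6·C(k-1,3).
At k = 17: k-1 = 16, so u_{17} = 7 + 288 + 1920 + 3360 = 5575.

5575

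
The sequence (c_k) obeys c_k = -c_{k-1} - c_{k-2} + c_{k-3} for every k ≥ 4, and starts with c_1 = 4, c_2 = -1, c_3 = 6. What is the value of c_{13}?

Step forward from the initial values:
c_4 = -1  c_5 = -6  c_6 = 13  c_7 = -8  c_8 = -11  c_9 = 32  c_{10} = -29  c_{11} = -14  c_{12} = 75  c_{13} = -90.

-90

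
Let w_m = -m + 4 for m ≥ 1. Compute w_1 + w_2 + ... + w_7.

Over m = 1..7: Σm = 28.
Total = (-1)·28 + (4)·7 = 0.

0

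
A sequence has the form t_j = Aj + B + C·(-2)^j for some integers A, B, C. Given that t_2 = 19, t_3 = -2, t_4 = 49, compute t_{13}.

-16340

Plug in j = 2, 3, 4: 2A + B + 4C = 19; 3A + B - 8C = -2; 4A + B + 16C = 49.
Subtracting the first from the second: A - 12C = -21.
Subtracting the second from the third: A + 24C = 51.
Solving: C = 2, A = 3, then B = 5.
Therefore t_{13} = 39 + 5 + 2·(-8192) = -16340.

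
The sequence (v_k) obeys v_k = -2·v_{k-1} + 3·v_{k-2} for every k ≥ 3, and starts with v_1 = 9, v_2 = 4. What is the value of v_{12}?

v_3 = 19  v_4 = -26  v_5 = 109  v_6 = -296  v_7 = 919  v_8 = -2726  v_9 = 8209  v_{10} = -24596  v_{11} = 73819  v_{12} = -221426.
(Characteristic roots are 1 and -3.)

-221426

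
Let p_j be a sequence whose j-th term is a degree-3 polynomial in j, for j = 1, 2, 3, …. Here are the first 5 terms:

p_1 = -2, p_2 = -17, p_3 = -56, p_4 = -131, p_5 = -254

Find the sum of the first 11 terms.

-8767

1st diffs: -15, -39, -75, -123.
2nd diffs: -24, -36, -48.
3rd diffs: -12, -12 (constant).
Newton forward-difference form: p_j = -2 + (-15)·C(j-1,1) + (-24)·C(j-1,2) + (-12)·C(j-1,3).
Continuing: …, -437, -692, -1031, -1466, …, p_{11} = -2672.
Summing j = 1..11 (11 terms) gives -8767.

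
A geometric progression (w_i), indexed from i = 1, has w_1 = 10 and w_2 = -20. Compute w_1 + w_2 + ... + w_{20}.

-3495250

Common ratio r = -2.
w_i = 10·(-2)^(i-1).
S = 10·((-2)^20 - 1)/(-2 - 1) = 10·(1048576 - 1)/(-3) = -3495250.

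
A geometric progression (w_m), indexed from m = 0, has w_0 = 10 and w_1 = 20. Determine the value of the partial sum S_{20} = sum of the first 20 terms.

Common ratio r = 2.
w_m = 10·2^(m-0).
S = 10·(2^20 - 1)/(2 - 1) = 10·(1048576 - 1)/(1) = 10485750.

10485750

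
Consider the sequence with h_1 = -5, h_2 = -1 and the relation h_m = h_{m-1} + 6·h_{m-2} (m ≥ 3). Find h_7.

-1783

Step forward from the initial values:
h_3 = -31  h_4 = -37  h_5 = -223  h_6 = -445  h_7 = -1783.
(Characteristic roots are 3 and -2.)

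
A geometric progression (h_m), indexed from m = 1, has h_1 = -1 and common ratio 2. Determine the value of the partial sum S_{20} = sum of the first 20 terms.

-1048575

h_m = (-1)·2^(m-1).
S = (-1)·(2^20 - 1)/(2 - 1) = (-1)·(1048576 - 1)/(1) = -1048575.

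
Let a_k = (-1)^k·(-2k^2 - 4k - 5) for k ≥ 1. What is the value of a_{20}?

(-1)^20 = 1; -2k^2 - 4k - 5 at k=20 is -885; so a_{20} = -885.

-885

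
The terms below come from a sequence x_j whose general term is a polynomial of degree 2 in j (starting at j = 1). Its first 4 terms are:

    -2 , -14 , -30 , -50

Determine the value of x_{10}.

-254

1st diffs: -12, -16, -20.
2nd diffs: -4, -4 (constant).
Newton forward-difference form: x_j = -2 + (-12)·C(j-1,1) + (-4)·C(j-1,2).
At j = 10: j-1 = 9, so x_{10} = -2 - 108 - 144 = -254.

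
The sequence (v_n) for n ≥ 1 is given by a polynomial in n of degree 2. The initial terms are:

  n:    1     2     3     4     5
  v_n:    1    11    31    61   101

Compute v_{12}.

1st diffs: 10, 20, 30, 40.
2nd diffs: 10, 10, 10 (constant).
Newton forward-difference form: v_n = 1 + 10·C(n-1,1) + 10·C(n-1,2).
At n = 12: n-1 = 11, so v_{12} = 1 + 110 + 550 = 661.

661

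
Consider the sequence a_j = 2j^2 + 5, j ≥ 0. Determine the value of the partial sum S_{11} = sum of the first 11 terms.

Over j = 0..10: Σj = 55, Σj² = 385.
Total = (2)·385 + (5)·11 = 825.

825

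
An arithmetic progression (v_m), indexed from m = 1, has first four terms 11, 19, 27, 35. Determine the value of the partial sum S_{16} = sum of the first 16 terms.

Common difference d = 8.
v_m = 11 + (m - 1)·8.
v_{16} = 131; S = 16·(11 + 131)/2 = 1136.

1136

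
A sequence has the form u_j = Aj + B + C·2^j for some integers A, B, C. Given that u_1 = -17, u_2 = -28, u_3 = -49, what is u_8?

Write the equations: A + B + 2C = -17; 2A + B + 4C = -28; 3A + B + 8C = -49.
Subtracting the first from the second: A + 2C = -11.
Subtracting the second from the third: A + 4C = -21.
Solving: C = -5, A = -1, then B = -6.
Hence u_8 = -1·8 + (-6) + (-5)·256 = -1294.

-1294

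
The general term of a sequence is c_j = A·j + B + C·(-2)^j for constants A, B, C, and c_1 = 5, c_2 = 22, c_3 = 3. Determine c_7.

-217

The three given values yield: A + B - 2C = 5; 2A + B + 4C = 22; 3A + B - 8C = 3.
Subtracting the first from the second: A + 6C = 17.
Subtracting the second from the third: A - 12C = -19.
Solving: C = 2, A = 5, then B = 4.
So c_j = 5·j + 4 + 2·(-2)^j; at j=7 this is -217.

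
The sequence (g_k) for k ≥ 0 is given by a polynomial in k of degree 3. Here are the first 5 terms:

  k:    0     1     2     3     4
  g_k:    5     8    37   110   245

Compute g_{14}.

8965

1st diffs: 3, 29, 73, 135.
2nd diffs: 26, 44, 62.
3rd diffs: 18, 18 (constant).
Newton forward-difference form: g_k = 5 + 3·C(k,1) + 26·C(k,2) + 18·C(k,3).
At k = 14: k = 14, so g_{14} = 5 + 42 + 2366 + 6552 = 8965.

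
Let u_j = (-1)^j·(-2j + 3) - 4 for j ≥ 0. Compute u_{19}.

(-1)^19 = -1; -2j + 3 at j=19 is -35; so u_{19} = 31.

31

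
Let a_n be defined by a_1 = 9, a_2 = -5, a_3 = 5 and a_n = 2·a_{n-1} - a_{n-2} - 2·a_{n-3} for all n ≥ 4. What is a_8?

-11

a_4 = -3  a_5 = -1  a_6 = -9  a_7 = -11  a_8 = -11.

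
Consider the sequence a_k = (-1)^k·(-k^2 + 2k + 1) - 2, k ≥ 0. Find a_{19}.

320

(-1)^19 = -1; -k^2 + 2k + 1 at k=19 is -322; so a_{19} = 320.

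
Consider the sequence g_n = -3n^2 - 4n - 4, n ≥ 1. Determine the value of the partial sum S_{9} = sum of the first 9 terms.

-1071

Over n = 1..9: Σn = 45, Σn² = 285.
Total = (-3)·285 + (-4)·45 + (-4)·9 = -1071.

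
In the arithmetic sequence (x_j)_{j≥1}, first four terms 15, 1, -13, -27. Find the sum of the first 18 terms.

Common difference d = -14.
x_j = 15 + (j - 1)·(-14).
x_{18} = -223; S = 18·(15 + (-223))/2 = -1872.

-1872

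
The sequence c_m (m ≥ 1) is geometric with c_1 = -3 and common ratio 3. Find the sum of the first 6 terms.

c_m = (-3)·3^(m-1).
S = (-3)·(3^6 - 1)/(3 - 1) = (-3)·(729 - 1)/(2) = -1092.

-1092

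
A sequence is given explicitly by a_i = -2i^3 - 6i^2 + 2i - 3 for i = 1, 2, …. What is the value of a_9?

-1929

a_9 = -2·9^3 - 6·9^2 + 2·9 - 3 = -1929.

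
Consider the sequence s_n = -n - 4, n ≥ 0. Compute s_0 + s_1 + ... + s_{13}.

Over n = 0..13: Σn = 91.
Total = (-1)·91 + (-4)·14 = -147.

-147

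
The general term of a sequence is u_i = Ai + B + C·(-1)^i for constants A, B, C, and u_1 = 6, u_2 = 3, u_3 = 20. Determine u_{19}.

132

Write the equations: A + B - C = 6; 2A + B + C = 3; 3A + B - C = 20.
Subtracting the first from the second: A + 2C = -3.
Subtracting the second from the third: A - 2C = 17.
Solving: C = -5, A = 7, then B = -6.
Therefore u_{19} = 133 + (-6) + (-5)·(-1) = 132.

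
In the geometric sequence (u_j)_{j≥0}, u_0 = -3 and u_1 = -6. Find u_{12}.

-12288

Common ratio r = 2.
u_j = (-3)·2^(j-0).
u_{12} = (-3)·2^12 = -12288.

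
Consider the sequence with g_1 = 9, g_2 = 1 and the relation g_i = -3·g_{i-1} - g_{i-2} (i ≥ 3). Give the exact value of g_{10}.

11467

Step forward from the initial values:
g_3 = -12;  g_4 = 35;  g_5 = -93;  g_6 = 244;  g_7 = -639;  g_8 = 1673;  g_9 = -4380;  g_{10} = 11467.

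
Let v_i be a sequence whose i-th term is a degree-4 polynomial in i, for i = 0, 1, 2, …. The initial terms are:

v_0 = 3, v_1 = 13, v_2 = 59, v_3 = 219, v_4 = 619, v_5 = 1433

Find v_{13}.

1st diffs: 10, 46, 160, 400, 814.
2nd diffs: 36, 114, 240, 414.
3rd diffs: 78, 126, 174.
4th diffs: 48, 48 (constant).
Newton forward-difference form: v_i = 3 + 10·C(i,1) + 36·C(i,2) + 78·C(i,3) + 48·C(i,4).
At i = 13: i = 13, so v_{13} = 3 + 130 + 2808 + 22308 + 34320 = 59569.

59569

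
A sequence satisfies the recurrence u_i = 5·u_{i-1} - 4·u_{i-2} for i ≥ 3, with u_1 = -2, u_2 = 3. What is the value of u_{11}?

Compute successive terms:
u_3 = 23  u_4 = 103  u_5 = 423  u_6 = 1703  u_7 = 6823  u_8 = 27303  u_9 = 109223  u_{10} = 436903  u_{11} = 1747623.
(Characteristic roots are 4 and 1.)

1747623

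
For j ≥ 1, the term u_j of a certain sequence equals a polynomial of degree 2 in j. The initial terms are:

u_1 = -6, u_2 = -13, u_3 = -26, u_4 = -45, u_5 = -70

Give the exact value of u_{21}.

1st diffs: -7, -13, -19, -25.
2nd diffs: -6, -6, -6 (constant).
Newton forward-difference form: u_j = -6 + (-7)·C(j-1,1) + (-6)·C(j-1,2).
At j = 21: j-1 = 20, so u_{21} = -6 - 140 - 1140 = -1286.

-1286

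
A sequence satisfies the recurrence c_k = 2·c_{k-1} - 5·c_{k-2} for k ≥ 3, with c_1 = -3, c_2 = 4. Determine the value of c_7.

Compute successive terms:
c_3 = 23  c_4 = 26  c_5 = -63  c_6 = -256  c_7 = -197.

-197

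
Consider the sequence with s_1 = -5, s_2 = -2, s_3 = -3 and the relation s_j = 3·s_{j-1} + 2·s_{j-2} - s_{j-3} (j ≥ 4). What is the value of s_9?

s_4 = -8, s_5 = -28, s_6 = -97, s_7 = -339, s_8 = -1183, s_9 = -4130.

-4130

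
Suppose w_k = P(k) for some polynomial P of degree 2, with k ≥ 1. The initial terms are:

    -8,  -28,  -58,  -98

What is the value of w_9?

1st diffs: -20, -30, -40.
2nd diffs: -10, -10 (constant).
So w_k = -5k^2 - 5k + 2.
Evaluating at k = 9 gives w_9 = -448.

-448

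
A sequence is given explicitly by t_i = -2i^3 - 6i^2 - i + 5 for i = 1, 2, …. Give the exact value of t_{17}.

t_{17} = -2·17^3 - 6·17^2 - 1·17 + 5 = -11572.

-11572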